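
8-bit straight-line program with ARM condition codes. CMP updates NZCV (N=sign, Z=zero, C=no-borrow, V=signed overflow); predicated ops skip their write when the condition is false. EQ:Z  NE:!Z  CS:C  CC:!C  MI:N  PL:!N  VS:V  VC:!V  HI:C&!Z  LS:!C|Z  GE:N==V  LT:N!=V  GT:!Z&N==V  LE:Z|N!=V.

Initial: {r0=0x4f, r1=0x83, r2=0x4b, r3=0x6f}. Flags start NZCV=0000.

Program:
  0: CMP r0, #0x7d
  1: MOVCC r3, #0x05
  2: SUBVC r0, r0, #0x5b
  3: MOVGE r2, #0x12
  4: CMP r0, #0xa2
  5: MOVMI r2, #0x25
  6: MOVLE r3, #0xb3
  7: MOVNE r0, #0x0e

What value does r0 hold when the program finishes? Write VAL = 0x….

0: ✓ CMP  NZCV=1000
1: ✓ MOVCC  r3←0x05
2: ✓ SUBVC  r0←0xf4
3: · MOVGE
4: ✓ CMP  NZCV=0010
5: · MOVMI
6: · MOVLE
7: ✓ MOVNE  r0←0x0e

VAL = 0x0e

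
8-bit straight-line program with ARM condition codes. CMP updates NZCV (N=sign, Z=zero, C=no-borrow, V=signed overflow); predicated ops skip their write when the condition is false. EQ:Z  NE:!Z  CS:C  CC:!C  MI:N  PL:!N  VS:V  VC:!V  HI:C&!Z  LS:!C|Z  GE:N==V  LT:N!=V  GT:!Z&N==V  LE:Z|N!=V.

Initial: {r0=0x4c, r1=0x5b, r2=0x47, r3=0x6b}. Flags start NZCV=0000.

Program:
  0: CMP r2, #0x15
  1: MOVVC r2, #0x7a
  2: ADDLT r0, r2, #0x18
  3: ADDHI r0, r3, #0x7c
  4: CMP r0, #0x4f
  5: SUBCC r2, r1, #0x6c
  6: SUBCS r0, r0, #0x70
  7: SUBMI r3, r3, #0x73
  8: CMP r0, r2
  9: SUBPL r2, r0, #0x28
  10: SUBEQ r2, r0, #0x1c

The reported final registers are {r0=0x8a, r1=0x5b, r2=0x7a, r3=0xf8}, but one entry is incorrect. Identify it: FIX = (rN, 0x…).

0: ✓ CMP  NZCV=0010
1: ✓ MOVVC  r2←0x7a
2: · ADDLT
3: ✓ ADDHI  r0←0xe7
4: ✓ CMP  NZCV=1010
5: · SUBCC
6: ✓ SUBCS  r0←0x77
7: ✓ SUBMI  r3←0xf8
8: ✓ CMP  NZCV=1000
9: · SUBPL
10: · SUBEQ

FIX = (r0, 0x77)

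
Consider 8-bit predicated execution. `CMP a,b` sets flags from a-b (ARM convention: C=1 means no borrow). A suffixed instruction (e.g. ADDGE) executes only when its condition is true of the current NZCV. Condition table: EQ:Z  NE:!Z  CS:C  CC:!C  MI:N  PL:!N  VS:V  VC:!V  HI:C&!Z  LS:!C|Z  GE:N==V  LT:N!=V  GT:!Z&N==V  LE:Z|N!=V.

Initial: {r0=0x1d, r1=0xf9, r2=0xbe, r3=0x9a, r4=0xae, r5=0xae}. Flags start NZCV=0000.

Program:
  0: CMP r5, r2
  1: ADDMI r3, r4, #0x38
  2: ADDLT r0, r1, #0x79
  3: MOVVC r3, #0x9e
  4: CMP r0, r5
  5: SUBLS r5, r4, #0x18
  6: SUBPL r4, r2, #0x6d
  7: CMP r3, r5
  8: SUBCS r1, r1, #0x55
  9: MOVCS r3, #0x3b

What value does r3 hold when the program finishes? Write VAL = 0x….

VAL = 0x3b

0: ✓ CMP  NZCV=1000
1: ✓ ADDMI  r3←0xe6
2: ✓ ADDLT  r0←0x72
3: ✓ MOVVC  r3←0x9e
4: ✓ CMP  NZCV=1001
5: ✓ SUBLS  r5←0x96
6: · SUBPL
7: ✓ CMP  NZCV=0010
8: ✓ SUBCS  r1←0xa4
9: ✓ MOVCS  r3←0x3b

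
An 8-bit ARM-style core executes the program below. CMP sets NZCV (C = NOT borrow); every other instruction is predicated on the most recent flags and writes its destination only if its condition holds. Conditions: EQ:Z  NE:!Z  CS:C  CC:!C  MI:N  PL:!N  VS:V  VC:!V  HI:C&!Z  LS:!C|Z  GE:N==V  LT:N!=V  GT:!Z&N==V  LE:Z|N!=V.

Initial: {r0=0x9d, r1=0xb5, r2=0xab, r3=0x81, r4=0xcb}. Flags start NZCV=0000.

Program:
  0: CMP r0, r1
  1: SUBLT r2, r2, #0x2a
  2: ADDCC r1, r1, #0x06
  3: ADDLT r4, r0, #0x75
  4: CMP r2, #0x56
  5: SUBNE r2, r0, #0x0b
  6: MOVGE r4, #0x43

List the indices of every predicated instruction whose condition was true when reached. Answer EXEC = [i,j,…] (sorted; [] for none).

EXEC = [1,2,3,5]

[0] flags=1000 → (cmp)
[1] flags=1000 LT?T → r2=0x81
[2] flags=1000 CC?T → r1=0xbb
[3] flags=1000 LT?T → r4=0x12
[4] flags=0011 → (cmp)
[5] flags=0011 NE?T → r2=0x92
[6] flags=0011 GE?F → skip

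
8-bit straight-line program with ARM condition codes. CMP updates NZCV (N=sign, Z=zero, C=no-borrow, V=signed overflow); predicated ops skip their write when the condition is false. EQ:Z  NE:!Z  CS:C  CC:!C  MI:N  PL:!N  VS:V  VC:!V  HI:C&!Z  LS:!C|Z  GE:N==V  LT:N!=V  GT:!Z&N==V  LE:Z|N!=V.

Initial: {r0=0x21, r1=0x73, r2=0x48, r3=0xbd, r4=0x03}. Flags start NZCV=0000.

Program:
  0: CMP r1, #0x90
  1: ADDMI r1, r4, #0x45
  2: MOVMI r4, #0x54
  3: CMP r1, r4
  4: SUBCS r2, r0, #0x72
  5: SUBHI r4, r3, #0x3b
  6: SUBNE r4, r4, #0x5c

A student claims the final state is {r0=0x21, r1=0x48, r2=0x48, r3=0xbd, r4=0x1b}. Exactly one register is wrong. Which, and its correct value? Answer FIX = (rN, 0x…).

0: ✓ CMP  NZCV=1001
1: ✓ ADDMI  r1←0x48
2: ✓ MOVMI  r4←0x54
3: ✓ CMP  NZCV=1000
4: · SUBCS
5: · SUBHI
6: ✓ SUBNE  r4←0xf8

FIX = (r4, 0xf8)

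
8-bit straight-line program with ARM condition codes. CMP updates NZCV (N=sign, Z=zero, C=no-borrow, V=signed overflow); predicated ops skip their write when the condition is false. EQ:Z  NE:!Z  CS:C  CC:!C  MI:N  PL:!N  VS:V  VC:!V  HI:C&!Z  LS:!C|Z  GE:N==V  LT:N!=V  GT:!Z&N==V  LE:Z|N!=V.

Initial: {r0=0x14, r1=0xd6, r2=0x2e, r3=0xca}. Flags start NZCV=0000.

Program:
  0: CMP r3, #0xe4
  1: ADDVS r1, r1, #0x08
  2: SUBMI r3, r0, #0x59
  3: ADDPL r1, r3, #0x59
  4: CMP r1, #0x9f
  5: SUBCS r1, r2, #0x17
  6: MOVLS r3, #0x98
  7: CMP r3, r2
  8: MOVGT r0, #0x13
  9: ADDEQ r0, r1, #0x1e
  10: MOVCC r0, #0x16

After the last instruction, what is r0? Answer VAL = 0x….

0: ✓ CMP  NZCV=1000
1: · ADDVS
2: ✓ SUBMI  r3←0xbb
3: · ADDPL
4: ✓ CMP  NZCV=0010
5: ✓ SUBCS  r1←0x17
6: · MOVLS
7: ✓ CMP  NZCV=1010
8: · MOVGT
9: · ADDEQ
10: · MOVCC

VAL = 0x14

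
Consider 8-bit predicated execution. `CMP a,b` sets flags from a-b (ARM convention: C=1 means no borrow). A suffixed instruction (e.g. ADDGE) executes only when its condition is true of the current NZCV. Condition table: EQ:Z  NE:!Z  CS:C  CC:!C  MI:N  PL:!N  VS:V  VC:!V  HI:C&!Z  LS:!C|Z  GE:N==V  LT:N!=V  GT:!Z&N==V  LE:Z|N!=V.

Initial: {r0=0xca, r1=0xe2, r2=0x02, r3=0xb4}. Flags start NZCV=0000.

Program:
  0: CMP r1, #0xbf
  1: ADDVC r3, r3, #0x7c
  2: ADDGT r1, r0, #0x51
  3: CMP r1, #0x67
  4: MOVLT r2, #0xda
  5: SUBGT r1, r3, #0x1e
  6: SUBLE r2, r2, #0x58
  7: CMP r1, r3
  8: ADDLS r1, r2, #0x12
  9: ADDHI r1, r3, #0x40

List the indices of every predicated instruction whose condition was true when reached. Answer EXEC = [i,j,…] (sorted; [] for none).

[0] flags=0010 → (cmp)
[1] flags=0010 VC?T → r3=0x30
[2] flags=0010 GT?T → r1=0x1b
[3] flags=1000 → (cmp)
[4] flags=1000 LT?T → r2=0xda
[5] flags=1000 GT?F → skip
[6] flags=1000 LE?T → r2=0x82
[7] flags=1000 → (cmp)
[8] flags=1000 LS?T → r1=0x94
[9] flags=1000 HI?F → skip

EXEC = [1,2,4,6,8]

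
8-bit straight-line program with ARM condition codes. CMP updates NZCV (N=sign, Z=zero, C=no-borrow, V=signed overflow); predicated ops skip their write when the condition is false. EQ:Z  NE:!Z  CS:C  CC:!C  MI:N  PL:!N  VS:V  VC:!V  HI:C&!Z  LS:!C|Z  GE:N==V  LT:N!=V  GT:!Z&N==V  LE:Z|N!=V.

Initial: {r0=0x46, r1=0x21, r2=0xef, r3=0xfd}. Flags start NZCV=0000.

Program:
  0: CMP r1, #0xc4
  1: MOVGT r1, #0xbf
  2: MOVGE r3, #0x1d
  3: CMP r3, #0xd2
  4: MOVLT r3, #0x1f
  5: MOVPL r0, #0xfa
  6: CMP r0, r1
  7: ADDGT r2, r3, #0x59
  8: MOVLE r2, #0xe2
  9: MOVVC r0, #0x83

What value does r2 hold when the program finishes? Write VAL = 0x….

[0] flags=0000 → (cmp)
[1] flags=0000 GT?T → r1=0xbf
[2] flags=0000 GE?T → r3=0x1d
[3] flags=0000 → (cmp)
[4] flags=0000 LT?F → skip
[5] flags=0000 PL?T → r0=0xfa
[6] flags=0010 → (cmp)
[7] flags=0010 GT?T → r2=0x76
[8] flags=0010 LE?F → skip
[9] flags=0010 VC?T → r0=0x83

VAL = 0x76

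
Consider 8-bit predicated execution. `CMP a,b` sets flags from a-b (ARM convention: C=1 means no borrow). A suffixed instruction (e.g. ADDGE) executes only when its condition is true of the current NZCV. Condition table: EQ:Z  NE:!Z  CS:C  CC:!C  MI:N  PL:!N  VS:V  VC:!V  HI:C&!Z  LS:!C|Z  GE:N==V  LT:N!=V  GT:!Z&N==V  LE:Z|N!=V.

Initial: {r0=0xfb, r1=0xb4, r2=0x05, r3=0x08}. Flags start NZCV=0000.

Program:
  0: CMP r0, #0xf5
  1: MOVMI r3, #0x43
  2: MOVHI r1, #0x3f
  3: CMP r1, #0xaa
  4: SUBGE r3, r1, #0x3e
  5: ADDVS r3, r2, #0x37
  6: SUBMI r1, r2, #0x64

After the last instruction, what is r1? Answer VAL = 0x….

[0] flags=0010 → (cmp)
[1] flags=0010 MI?F → skip
[2] flags=0010 HI?T → r1=0x3f
[3] flags=1001 → (cmp)
[4] flags=1001 GE?T → r3=0x01
[5] flags=1001 VS?T → r3=0x3c
[6] flags=1001 MI?T → r1=0xa1

VAL = 0xa1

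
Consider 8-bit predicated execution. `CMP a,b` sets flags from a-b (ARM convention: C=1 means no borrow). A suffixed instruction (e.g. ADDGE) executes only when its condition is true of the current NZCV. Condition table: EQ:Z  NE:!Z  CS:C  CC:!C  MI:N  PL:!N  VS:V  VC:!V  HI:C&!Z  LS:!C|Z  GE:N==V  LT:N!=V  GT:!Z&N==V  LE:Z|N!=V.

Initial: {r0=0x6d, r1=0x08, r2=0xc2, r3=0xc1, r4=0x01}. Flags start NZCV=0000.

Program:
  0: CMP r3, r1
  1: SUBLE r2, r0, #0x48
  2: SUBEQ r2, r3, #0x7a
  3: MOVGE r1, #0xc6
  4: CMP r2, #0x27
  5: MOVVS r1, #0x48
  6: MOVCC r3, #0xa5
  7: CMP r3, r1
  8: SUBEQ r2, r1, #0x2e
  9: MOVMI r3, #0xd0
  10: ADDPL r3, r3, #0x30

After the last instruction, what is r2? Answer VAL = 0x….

VAL = 0x25

[0] flags=1010 → (cmp)
[1] flags=1010 LE?T → r2=0x25
[2] flags=1010 EQ?F → skip
[3] flags=1010 GE?F → skip
[4] flags=1000 → (cmp)
[5] flags=1000 VS?F → skip
[6] flags=1000 CC?T → r3=0xa5
[7] flags=1010 → (cmp)
[8] flags=1010 EQ?F → skip
[9] flags=1010 MI?T → r3=0xd0
[10] flags=1010 PL?F → skip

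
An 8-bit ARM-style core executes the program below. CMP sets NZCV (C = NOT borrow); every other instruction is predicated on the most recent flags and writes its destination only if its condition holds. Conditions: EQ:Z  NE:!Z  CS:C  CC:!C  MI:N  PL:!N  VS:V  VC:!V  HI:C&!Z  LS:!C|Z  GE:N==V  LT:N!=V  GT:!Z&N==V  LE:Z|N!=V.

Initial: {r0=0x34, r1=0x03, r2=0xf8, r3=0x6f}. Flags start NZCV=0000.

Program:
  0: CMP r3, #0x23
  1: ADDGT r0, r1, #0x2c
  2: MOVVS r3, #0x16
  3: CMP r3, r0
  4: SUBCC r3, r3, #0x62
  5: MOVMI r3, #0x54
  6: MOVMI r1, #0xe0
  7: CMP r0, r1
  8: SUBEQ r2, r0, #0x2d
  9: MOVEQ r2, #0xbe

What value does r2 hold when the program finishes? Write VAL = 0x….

[0] flags=0010 → (cmp)
[1] flags=0010 GT?T → r0=0x2f
[2] flags=0010 VS?F → skip
[3] flags=0010 → (cmp)
[4] flags=0010 CC?F → skip
[5] flags=0010 MI?F → skip
[6] flags=0010 MI?F → skip
[7] flags=0010 → (cmp)
[8] flags=0010 EQ?F → skip
[9] flags=0010 EQ?F → skip

VAL = 0xf8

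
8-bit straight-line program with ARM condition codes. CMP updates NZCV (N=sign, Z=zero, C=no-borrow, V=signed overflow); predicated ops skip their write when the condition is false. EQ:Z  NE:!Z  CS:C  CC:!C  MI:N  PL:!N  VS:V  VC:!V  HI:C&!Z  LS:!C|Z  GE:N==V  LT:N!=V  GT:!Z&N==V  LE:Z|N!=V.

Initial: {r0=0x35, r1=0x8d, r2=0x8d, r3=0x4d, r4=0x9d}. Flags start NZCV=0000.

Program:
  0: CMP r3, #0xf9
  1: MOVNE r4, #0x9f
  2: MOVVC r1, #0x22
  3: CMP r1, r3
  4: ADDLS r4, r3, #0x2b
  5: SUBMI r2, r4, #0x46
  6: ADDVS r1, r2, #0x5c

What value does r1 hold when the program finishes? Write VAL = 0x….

[0] flags=0000 → (cmp)
[1] flags=0000 NE?T → r4=0x9f
[2] flags=0000 VC?T → r1=0x22
[3] flags=1000 → (cmp)
[4] flags=1000 LS?T → r4=0x78
[5] flags=1000 MI?T → r2=0x32
[6] flags=1000 VS?F → skip

VAL = 0x22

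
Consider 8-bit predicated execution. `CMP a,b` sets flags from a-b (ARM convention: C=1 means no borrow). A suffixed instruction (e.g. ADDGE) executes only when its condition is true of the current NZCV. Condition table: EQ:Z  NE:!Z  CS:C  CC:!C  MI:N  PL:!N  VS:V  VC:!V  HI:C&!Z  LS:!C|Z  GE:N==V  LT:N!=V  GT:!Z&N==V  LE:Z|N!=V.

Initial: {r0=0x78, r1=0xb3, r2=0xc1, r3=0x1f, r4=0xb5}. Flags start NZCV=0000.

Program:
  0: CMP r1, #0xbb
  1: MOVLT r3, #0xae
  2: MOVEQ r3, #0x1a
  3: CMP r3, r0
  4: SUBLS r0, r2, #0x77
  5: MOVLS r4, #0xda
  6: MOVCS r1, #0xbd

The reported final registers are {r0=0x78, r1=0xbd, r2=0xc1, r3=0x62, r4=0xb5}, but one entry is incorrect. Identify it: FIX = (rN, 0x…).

FIX = (r3, 0xae)

0: ✓ CMP  NZCV=1000
1: ✓ MOVLT  r3←0xae
2: · MOVEQ
3: ✓ CMP  NZCV=0011
4: · SUBLS
5: · MOVLS
6: ✓ MOVCS  r1←0xbd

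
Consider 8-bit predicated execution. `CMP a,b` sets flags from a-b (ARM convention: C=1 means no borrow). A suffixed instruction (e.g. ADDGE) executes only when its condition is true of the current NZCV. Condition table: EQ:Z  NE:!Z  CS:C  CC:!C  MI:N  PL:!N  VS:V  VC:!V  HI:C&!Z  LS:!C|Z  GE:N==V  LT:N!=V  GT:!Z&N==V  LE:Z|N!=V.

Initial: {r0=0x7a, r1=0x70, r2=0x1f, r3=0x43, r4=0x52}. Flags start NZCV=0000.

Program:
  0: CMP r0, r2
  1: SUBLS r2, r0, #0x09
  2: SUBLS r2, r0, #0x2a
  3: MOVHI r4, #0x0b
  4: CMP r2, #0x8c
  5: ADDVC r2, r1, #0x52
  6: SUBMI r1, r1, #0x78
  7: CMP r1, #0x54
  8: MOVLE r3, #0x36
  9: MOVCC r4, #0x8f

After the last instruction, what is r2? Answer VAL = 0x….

0: ✓ CMP  NZCV=0010
1: · SUBLS
2: · SUBLS
3: ✓ MOVHI  r4←0x0b
4: ✓ CMP  NZCV=1001
5: · ADDVC
6: ✓ SUBMI  r1←0xf8
7: ✓ CMP  NZCV=1010
8: ✓ MOVLE  r3←0x36
9: · MOVCC

VAL = 0x1f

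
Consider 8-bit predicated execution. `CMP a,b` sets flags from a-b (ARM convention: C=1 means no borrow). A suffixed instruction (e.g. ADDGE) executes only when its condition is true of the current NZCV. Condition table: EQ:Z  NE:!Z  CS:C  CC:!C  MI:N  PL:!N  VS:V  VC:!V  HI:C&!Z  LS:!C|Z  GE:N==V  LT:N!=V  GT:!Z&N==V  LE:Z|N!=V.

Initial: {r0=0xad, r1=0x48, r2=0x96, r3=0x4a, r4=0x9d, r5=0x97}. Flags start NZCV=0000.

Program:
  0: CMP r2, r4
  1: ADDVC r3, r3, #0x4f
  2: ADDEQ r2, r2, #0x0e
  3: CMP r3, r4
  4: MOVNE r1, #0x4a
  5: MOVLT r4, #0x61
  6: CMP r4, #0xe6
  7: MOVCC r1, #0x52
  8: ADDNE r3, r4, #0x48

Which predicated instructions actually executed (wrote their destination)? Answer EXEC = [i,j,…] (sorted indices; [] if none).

0: ✓ CMP  NZCV=1000
1: ✓ ADDVC  r3←0x99
2: · ADDEQ
3: ✓ CMP  NZCV=1000
4: ✓ MOVNE  r1←0x4a
5: ✓ MOVLT  r4←0x61
6: ✓ CMP  NZCV=0000
7: ✓ MOVCC  r1←0x52
8: ✓ ADDNE  r3←0xa9

EXEC = [1,4,5,7,8]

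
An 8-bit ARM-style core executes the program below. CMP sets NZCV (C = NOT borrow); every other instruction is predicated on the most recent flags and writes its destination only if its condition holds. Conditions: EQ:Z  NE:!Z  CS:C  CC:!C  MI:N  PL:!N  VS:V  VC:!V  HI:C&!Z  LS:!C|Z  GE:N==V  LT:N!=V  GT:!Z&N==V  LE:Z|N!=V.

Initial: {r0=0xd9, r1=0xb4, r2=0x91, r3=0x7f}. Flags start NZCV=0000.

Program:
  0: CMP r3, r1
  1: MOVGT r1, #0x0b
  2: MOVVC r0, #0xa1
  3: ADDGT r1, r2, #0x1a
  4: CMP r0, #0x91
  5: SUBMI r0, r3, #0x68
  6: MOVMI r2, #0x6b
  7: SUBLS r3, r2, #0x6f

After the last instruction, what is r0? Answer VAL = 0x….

[0] flags=1001 → (cmp)
[1] flags=1001 GT?T → r1=0x0b
[2] flags=1001 VC?F → skip
[3] flags=1001 GT?T → r1=0xab
[4] flags=0010 → (cmp)
[5] flags=0010 MI?F → skip
[6] flags=0010 MI?F → skip
[7] flags=0010 LS?F → skip

VAL = 0xd9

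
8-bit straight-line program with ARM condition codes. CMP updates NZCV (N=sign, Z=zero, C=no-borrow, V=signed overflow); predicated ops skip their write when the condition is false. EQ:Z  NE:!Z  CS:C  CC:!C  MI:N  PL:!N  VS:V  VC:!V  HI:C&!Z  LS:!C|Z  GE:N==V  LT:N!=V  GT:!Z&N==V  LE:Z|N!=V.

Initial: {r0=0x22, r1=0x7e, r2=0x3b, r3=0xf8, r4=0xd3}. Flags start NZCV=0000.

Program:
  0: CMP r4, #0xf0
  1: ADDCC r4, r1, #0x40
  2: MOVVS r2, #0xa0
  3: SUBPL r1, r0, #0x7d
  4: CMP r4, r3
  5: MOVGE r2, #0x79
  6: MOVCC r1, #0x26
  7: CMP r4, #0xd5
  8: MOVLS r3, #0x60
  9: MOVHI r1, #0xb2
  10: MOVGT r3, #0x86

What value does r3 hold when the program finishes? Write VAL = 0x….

VAL = 0x60

[0] flags=1000 → (cmp)
[1] flags=1000 CC?T → r4=0xbe
[2] flags=1000 VS?F → skip
[3] flags=1000 PL?F → skip
[4] flags=1000 → (cmp)
[5] flags=1000 GE?F → skip
[6] flags=1000 CC?T → r1=0x26
[7] flags=1000 → (cmp)
[8] flags=1000 LS?T → r3=0x60
[9] flags=1000 HI?F → skip
[10] flags=1000 GT?F → skip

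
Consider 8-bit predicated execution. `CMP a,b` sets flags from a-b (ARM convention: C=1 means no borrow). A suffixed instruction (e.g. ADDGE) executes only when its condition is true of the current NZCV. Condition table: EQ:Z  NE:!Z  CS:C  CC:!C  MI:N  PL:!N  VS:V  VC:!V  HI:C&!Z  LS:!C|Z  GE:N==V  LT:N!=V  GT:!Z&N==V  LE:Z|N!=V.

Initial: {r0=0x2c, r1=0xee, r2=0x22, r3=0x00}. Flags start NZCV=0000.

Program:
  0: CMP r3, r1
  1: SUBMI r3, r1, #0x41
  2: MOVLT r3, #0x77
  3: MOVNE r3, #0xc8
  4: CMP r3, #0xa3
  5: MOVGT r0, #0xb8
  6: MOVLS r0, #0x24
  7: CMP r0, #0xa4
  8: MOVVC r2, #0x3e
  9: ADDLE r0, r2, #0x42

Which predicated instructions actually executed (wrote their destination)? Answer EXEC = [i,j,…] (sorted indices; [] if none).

[0] flags=0000 → (cmp)
[1] flags=0000 MI?F → skip
[2] flags=0000 LT?F → skip
[3] flags=0000 NE?T → r3=0xc8
[4] flags=0010 → (cmp)
[5] flags=0010 GT?T → r0=0xb8
[6] flags=0010 LS?F → skip
[7] flags=0010 → (cmp)
[8] flags=0010 VC?T → r2=0x3e
[9] flags=0010 LE?F → skip

EXEC = [3,5,8]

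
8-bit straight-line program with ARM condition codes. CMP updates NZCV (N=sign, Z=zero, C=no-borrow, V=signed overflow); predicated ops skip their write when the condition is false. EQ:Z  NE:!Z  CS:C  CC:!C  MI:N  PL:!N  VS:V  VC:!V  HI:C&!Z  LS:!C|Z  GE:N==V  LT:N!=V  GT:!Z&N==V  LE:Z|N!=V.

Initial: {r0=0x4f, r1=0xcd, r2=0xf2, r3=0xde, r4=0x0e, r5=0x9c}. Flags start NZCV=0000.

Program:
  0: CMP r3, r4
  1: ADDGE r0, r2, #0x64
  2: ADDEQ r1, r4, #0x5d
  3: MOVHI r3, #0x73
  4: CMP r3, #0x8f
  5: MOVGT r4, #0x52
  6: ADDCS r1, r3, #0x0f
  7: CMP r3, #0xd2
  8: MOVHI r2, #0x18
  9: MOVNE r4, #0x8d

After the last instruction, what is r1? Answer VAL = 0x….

VAL = 0xcd

[0] flags=1010 → (cmp)
[1] flags=1010 GE?F → skip
[2] flags=1010 EQ?F → skip
[3] flags=1010 HI?T → r3=0x73
[4] flags=1001 → (cmp)
[5] flags=1001 GT?T → r4=0x52
[6] flags=1001 CS?F → skip
[7] flags=1001 → (cmp)
[8] flags=1001 HI?F → skip
[9] flags=1001 NE?T → r4=0x8d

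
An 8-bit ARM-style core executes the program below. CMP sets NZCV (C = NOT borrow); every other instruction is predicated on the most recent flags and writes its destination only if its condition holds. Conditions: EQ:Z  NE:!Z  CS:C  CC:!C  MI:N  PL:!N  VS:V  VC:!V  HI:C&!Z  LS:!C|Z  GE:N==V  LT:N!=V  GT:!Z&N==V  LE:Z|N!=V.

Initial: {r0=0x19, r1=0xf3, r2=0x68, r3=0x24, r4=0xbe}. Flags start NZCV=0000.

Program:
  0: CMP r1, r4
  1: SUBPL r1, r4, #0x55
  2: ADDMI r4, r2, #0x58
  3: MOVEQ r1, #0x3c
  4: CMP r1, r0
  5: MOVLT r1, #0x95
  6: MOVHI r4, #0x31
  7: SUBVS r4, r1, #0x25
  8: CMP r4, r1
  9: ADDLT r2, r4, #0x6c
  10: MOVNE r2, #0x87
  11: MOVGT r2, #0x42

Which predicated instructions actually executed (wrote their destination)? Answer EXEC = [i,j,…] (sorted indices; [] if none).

0: ✓ CMP  NZCV=0010
1: ✓ SUBPL  r1←0x69
2: · ADDMI
3: · MOVEQ
4: ✓ CMP  NZCV=0010
5: · MOVLT
6: ✓ MOVHI  r4←0x31
7: · SUBVS
8: ✓ CMP  NZCV=1000
9: ✓ ADDLT  r2←0x9d
10: ✓ MOVNE  r2←0x87
11: · MOVGT

EXEC = [1,6,9,10]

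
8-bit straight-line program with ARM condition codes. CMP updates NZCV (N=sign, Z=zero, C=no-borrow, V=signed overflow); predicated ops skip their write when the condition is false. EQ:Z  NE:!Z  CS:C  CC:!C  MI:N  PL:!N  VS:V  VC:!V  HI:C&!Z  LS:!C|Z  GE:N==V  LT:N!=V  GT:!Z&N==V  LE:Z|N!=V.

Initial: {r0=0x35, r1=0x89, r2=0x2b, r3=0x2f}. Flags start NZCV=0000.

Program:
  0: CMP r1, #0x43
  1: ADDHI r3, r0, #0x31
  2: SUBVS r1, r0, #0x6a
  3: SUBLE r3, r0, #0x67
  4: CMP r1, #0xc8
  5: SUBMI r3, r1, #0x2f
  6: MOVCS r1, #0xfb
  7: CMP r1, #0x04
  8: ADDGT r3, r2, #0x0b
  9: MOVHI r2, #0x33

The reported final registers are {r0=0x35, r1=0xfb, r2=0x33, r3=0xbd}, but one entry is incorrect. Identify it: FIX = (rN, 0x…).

[0] flags=0011 → (cmp)
[1] flags=0011 HI?T → r3=0x66
[2] flags=0011 VS?T → r1=0xcb
[3] flags=0011 LE?T → r3=0xce
[4] flags=0010 → (cmp)
[5] flags=0010 MI?F → skip
[6] flags=0010 CS?T → r1=0xfb
[7] flags=1010 → (cmp)
[8] flags=1010 GT?F → skip
[9] flags=1010 HI?T → r2=0x33

FIX = (r3, 0xce)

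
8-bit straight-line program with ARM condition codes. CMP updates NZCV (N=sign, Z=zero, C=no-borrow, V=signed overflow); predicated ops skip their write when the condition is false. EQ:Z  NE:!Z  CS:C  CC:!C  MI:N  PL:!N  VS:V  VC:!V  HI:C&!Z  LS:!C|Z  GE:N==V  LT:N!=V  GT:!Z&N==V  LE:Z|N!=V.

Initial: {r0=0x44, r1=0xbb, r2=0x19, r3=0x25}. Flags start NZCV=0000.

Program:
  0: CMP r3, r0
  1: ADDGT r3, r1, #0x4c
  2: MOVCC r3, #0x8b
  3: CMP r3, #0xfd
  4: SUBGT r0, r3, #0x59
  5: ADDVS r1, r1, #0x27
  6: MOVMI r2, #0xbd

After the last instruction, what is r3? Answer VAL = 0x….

VAL = 0x8b

0: ✓ CMP  NZCV=1000
1: · ADDGT
2: ✓ MOVCC  r3←0x8b
3: ✓ CMP  NZCV=1000
4: · SUBGT
5: · ADDVS
6: ✓ MOVMI  r2←0xbd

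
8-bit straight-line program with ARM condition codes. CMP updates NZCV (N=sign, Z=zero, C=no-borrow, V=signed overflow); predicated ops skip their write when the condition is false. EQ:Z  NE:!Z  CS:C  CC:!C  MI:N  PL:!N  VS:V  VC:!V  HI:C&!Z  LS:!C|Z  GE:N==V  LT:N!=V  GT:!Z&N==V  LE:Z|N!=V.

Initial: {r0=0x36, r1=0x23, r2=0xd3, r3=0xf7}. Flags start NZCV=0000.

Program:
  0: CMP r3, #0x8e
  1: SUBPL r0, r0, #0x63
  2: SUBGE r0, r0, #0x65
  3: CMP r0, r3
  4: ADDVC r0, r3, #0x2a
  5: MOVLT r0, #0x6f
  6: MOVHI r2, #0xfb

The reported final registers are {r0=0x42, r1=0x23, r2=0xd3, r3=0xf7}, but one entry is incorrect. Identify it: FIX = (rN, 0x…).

0: ✓ CMP  NZCV=0010
1: ✓ SUBPL  r0←0xd3
2: ✓ SUBGE  r0←0x6e
3: ✓ CMP  NZCV=0000
4: ✓ ADDVC  r0←0x21
5: · MOVLT
6: · MOVHI

FIX = (r0, 0x21)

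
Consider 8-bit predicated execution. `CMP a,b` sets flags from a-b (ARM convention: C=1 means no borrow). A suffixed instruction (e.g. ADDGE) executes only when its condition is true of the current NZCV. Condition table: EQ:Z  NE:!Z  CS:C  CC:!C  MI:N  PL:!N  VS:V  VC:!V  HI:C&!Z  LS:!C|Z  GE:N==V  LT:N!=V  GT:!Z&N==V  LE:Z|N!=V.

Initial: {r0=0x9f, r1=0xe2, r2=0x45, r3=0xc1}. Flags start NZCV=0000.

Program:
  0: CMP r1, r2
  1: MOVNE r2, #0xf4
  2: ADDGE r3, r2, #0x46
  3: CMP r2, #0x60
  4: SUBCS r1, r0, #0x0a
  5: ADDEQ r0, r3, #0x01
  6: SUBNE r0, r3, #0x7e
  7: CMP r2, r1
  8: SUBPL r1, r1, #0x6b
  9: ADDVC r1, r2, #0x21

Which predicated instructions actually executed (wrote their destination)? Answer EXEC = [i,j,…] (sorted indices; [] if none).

EXEC = [1,4,6,8,9]

[0] flags=1010 → (cmp)
[1] flags=1010 NE?T → r2=0xf4
[2] flags=1010 GE?F → skip
[3] flags=1010 → (cmp)
[4] flags=1010 CS?T → r1=0x95
[5] flags=1010 EQ?F → skip
[6] flags=1010 NE?T → r0=0x43
[7] flags=0010 → (cmp)
[8] flags=0010 PL?T → r1=0x2a
[9] flags=0010 VC?T → r1=0x15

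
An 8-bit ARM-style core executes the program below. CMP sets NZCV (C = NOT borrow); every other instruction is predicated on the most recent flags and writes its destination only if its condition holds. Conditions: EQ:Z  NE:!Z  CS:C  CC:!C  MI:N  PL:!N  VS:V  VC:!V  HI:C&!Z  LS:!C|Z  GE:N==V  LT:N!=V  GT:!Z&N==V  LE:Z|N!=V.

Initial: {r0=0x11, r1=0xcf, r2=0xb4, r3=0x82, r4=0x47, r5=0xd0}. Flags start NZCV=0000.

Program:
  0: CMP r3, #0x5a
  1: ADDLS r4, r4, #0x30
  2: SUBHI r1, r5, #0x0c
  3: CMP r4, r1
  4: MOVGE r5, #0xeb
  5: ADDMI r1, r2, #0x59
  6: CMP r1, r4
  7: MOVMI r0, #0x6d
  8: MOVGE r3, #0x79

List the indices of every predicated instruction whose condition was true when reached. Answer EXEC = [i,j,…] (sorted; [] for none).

EXEC = [2,4,5,7]

[0] flags=0011 → (cmp)
[1] flags=0011 LS?F → skip
[2] flags=0011 HI?T → r1=0xc4
[3] flags=1001 → (cmp)
[4] flags=1001 GE?T → r5=0xeb
[5] flags=1001 MI?T → r1=0x0d
[6] flags=1000 → (cmp)
[7] flags=1000 MI?T → r0=0x6d
[8] flags=1000 GE?F → skip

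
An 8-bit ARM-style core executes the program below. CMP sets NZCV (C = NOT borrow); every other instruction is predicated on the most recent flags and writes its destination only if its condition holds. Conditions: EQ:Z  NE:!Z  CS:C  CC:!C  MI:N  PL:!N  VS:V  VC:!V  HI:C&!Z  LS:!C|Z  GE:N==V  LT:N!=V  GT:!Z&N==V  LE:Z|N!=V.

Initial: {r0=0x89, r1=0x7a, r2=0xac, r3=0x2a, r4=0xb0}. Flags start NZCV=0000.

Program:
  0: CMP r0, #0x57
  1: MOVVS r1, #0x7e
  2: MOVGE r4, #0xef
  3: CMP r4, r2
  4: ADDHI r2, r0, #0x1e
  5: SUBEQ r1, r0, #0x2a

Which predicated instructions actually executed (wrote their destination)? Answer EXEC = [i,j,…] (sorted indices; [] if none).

EXEC = [1,4]

0: ✓ CMP  NZCV=0011
1: ✓ MOVVS  r1←0x7e
2: · MOVGE
3: ✓ CMP  NZCV=0010
4: ✓ ADDHI  r2←0xa7
5: · SUBEQ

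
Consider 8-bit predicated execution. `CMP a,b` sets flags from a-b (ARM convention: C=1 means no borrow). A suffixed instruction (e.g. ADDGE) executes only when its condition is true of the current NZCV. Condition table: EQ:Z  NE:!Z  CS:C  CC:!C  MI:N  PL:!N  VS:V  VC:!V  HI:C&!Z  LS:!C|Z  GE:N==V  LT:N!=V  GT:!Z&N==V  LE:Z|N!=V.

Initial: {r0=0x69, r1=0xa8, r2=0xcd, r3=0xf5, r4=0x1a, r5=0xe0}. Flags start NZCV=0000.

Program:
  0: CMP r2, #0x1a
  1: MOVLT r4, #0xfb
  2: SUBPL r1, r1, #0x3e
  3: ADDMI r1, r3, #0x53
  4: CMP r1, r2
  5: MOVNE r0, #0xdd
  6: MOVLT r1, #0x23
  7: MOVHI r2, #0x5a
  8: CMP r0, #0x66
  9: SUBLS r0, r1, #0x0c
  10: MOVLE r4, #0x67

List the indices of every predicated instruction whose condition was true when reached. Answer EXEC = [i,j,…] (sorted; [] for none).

0: ✓ CMP  NZCV=1010
1: ✓ MOVLT  r4←0xfb
2: · SUBPL
3: ✓ ADDMI  r1←0x48
4: ✓ CMP  NZCV=0000
5: ✓ MOVNE  r0←0xdd
6: · MOVLT
7: · MOVHI
8: ✓ CMP  NZCV=0011
9: · SUBLS
10: ✓ MOVLE  r4←0x67

EXEC = [1,3,5,10]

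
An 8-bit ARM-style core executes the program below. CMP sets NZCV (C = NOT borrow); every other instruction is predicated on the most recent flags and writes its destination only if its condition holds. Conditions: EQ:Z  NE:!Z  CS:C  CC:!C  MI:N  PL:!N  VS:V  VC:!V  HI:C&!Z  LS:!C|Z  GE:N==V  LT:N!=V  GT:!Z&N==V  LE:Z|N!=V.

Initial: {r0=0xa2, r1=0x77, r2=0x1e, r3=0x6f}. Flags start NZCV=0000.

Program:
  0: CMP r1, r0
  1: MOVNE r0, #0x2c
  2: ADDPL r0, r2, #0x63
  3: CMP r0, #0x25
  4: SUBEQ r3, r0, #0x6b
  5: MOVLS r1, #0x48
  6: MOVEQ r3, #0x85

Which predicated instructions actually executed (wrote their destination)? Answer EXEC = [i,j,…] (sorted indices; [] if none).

EXEC = [1]

0: ✓ CMP  NZCV=1001
1: ✓ MOVNE  r0←0x2c
2: · ADDPL
3: ✓ CMP  NZCV=0010
4: · SUBEQ
5: · MOVLS
6: · MOVEQ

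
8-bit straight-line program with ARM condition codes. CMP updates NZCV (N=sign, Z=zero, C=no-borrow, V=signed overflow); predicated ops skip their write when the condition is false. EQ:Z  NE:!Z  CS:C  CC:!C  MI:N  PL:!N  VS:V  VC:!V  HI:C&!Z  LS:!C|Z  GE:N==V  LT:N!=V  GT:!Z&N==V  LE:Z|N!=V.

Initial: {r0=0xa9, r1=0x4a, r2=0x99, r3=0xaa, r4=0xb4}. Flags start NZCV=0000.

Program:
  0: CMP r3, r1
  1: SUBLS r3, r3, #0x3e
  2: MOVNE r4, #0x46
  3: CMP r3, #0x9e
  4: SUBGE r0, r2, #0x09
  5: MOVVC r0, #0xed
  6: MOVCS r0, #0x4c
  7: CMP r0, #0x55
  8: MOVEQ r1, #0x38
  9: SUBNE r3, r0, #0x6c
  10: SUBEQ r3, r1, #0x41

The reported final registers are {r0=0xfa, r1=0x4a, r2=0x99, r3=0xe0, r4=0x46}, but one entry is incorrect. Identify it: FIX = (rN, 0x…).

[0] flags=0011 → (cmp)
[1] flags=0011 LS?F → skip
[2] flags=0011 NE?T → r4=0x46
[3] flags=0010 → (cmp)
[4] flags=0010 GE?T → r0=0x90
[5] flags=0010 VC?T → r0=0xed
[6] flags=0010 CS?T → r0=0x4c
[7] flags=1000 → (cmp)
[8] flags=1000 EQ?F → skip
[9] flags=1000 NE?T → r3=0xe0
[10] flags=1000 EQ?F → skip

FIX = (r0, 0x4c)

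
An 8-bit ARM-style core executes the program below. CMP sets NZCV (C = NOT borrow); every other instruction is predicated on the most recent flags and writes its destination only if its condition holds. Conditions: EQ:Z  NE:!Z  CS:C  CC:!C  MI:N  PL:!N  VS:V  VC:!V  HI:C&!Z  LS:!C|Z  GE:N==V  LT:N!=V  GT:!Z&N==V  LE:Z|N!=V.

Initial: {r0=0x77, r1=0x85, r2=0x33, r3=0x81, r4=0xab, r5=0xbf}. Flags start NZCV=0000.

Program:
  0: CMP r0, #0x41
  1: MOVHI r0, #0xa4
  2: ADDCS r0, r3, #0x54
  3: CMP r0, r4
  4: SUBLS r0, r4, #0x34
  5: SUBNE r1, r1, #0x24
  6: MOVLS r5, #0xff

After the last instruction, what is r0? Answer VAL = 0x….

VAL = 0xd5

0: ✓ CMP  NZCV=0010
1: ✓ MOVHI  r0←0xa4
2: ✓ ADDCS  r0←0xd5
3: ✓ CMP  NZCV=0010
4: · SUBLS
5: ✓ SUBNE  r1←0x61
6: · MOVLS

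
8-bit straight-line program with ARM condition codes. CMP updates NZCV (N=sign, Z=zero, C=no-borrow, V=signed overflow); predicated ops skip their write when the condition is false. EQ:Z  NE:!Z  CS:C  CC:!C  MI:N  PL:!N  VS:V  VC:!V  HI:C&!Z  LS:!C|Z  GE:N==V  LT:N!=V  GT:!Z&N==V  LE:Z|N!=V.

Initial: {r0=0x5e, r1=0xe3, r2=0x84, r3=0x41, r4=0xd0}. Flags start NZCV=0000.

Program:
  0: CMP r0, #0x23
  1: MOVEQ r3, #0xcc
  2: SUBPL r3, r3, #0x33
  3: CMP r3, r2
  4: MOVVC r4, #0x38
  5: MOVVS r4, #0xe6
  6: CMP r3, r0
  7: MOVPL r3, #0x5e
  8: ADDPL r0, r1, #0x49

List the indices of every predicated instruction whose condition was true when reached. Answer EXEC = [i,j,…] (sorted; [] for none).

EXEC = [2,5]

[0] flags=0010 → (cmp)
[1] flags=0010 EQ?F → skip
[2] flags=0010 PL?T → r3=0x0e
[3] flags=1001 → (cmp)
[4] flags=1001 VC?F → skip
[5] flags=1001 VS?T → r4=0xe6
[6] flags=1000 → (cmp)
[7] flags=1000 PL?F → skip
[8] flags=1000 PL?F → skip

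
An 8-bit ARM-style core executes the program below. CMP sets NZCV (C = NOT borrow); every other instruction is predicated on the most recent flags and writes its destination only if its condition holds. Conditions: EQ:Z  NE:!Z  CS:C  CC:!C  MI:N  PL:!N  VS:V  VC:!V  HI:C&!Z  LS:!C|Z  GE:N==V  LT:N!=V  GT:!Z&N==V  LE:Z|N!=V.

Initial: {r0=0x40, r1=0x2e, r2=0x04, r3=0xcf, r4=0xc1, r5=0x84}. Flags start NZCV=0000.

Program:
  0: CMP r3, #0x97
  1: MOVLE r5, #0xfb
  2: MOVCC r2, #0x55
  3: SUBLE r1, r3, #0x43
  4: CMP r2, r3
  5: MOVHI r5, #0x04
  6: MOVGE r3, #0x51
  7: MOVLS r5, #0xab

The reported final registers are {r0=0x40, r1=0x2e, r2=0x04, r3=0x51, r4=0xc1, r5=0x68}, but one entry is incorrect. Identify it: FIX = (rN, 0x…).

0: ✓ CMP  NZCV=0010
1: · MOVLE
2: · MOVCC
3: · SUBLE
4: ✓ CMP  NZCV=0000
5: · MOVHI
6: ✓ MOVGE  r3←0x51
7: ✓ MOVLS  r5←0xab

FIX = (r5, 0xab)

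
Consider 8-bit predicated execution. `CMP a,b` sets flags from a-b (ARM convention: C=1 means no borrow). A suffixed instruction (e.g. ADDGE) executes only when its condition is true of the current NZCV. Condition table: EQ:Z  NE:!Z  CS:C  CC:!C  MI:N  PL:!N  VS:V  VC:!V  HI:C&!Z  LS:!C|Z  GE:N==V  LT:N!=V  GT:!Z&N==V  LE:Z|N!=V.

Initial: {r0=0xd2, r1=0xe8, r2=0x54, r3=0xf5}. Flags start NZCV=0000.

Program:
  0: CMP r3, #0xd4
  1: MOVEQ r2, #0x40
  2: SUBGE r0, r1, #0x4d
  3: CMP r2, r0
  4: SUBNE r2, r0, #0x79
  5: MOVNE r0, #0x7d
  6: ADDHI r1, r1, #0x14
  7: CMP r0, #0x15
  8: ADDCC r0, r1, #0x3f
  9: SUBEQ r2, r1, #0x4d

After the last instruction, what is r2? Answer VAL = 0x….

VAL = 0x22

[0] flags=0010 → (cmp)
[1] flags=0010 EQ?F → skip
[2] flags=0010 GE?T → r0=0x9b
[3] flags=1001 → (cmp)
[4] flags=1001 NE?T → r2=0x22
[5] flags=1001 NE?T → r0=0x7d
[6] flags=1001 HI?F → skip
[7] flags=0010 → (cmp)
[8] flags=0010 CC?F → skip
[9] flags=0010 EQ?F → skip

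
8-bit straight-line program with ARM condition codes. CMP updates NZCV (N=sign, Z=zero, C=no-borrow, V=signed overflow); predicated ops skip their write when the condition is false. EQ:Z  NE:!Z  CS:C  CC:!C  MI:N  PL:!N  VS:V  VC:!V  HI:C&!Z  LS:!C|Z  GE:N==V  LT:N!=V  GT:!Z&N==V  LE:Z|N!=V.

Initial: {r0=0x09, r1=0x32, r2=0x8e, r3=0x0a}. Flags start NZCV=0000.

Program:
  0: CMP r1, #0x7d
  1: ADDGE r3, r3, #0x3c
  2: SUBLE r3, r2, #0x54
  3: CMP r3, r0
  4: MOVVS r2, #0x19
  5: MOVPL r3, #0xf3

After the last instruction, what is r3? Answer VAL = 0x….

[0] flags=1000 → (cmp)
[1] flags=1000 GE?F → skip
[2] flags=1000 LE?T → r3=0x3a
[3] flags=0010 → (cmp)
[4] flags=0010 VS?F → skip
[5] flags=0010 PL?T → r3=0xf3

VAL = 0xf3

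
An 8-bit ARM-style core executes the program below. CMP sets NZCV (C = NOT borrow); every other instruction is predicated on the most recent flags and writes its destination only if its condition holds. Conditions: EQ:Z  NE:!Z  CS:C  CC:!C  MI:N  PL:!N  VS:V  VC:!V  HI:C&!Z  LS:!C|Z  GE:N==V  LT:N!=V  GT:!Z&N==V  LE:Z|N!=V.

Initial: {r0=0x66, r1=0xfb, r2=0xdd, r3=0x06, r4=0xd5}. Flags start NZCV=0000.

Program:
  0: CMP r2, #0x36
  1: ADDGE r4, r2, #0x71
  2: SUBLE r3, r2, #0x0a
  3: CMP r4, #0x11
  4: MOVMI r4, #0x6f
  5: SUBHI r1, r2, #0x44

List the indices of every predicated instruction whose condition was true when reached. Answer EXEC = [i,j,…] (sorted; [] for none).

[0] flags=1010 → (cmp)
[1] flags=1010 GE?F → skip
[2] flags=1010 LE?T → r3=0xd3
[3] flags=1010 → (cmp)
[4] flags=1010 MI?T → r4=0x6f
[5] flags=1010 HI?T → r1=0x99

EXEC = [2,4,5]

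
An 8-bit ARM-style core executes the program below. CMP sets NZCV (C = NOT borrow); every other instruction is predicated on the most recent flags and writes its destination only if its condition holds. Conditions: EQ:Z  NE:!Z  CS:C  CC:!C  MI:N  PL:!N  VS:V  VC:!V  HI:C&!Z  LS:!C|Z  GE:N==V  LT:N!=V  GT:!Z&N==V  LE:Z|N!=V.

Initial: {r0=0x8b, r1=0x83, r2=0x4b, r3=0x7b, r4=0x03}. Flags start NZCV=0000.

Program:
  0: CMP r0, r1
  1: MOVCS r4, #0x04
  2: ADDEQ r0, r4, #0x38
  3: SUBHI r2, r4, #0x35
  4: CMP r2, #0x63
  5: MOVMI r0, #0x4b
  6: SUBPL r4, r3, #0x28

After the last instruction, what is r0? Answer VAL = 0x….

[0] flags=0010 → (cmp)
[1] flags=0010 CS?T → r4=0x04
[2] flags=0010 EQ?F → skip
[3] flags=0010 HI?T → r2=0xcf
[4] flags=0011 → (cmp)
[5] flags=0011 MI?F → skip
[6] flags=0011 PL?T → r4=0x53

VAL = 0x8b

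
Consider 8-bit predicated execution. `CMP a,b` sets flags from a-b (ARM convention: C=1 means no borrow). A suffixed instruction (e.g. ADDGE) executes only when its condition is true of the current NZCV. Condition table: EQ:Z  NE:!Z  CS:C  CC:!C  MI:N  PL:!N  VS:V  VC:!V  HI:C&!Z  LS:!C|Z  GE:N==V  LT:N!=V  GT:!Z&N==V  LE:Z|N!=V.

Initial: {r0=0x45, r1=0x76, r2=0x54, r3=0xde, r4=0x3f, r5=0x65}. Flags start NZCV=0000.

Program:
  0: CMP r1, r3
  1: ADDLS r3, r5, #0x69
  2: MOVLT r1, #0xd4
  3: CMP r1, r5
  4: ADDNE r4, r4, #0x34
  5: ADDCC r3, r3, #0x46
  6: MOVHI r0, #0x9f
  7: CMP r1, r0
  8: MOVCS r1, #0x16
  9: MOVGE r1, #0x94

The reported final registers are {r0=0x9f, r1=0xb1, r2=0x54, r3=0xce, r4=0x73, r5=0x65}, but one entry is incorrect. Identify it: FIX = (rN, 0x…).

0: ✓ CMP  NZCV=1001
1: ✓ ADDLS  r3←0xce
2: · MOVLT
3: ✓ CMP  NZCV=0010
4: ✓ ADDNE  r4←0x73
5: · ADDCC
6: ✓ MOVHI  r0←0x9f
7: ✓ CMP  NZCV=1001
8: · MOVCS
9: ✓ MOVGE  r1←0x94

FIX = (r1, 0x94)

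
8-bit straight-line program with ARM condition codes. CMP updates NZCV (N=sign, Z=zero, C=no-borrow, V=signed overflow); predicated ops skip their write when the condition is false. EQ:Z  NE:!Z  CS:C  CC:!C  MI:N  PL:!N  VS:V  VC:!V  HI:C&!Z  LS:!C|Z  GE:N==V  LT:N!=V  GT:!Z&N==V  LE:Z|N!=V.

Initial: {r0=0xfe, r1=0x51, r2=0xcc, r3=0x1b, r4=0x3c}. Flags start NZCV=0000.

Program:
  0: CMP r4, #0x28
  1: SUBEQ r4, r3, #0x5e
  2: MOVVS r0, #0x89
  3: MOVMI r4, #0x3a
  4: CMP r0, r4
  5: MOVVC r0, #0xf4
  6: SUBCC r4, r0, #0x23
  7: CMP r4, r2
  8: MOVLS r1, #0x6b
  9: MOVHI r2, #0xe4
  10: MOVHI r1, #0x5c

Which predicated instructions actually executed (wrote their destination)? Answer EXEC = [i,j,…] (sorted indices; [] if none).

EXEC = [5,8]

0: ✓ CMP  NZCV=0010
1: · SUBEQ
2: · MOVVS
3: · MOVMI
4: ✓ CMP  NZCV=1010
5: ✓ MOVVC  r0←0xf4
6: · SUBCC
7: ✓ CMP  NZCV=0000
8: ✓ MOVLS  r1←0x6b
9: · MOVHI
10: · MOVHI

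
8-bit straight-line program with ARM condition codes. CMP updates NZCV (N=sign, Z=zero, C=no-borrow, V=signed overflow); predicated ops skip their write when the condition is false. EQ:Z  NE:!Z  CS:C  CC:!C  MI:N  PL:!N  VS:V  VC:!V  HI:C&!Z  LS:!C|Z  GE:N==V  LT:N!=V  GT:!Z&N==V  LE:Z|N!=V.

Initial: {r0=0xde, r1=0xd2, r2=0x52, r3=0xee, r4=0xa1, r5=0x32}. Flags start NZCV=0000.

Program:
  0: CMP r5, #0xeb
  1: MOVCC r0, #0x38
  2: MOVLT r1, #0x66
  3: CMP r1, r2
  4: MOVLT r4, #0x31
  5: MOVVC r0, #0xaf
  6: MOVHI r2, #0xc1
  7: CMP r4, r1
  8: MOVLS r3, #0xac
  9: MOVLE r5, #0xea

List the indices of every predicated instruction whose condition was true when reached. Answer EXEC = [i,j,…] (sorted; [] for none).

EXEC = [1,4,5,6,8]

0: ✓ CMP  NZCV=0000
1: ✓ MOVCC  r0←0x38
2: · MOVLT
3: ✓ CMP  NZCV=1010
4: ✓ MOVLT  r4←0x31
5: ✓ MOVVC  r0←0xaf
6: ✓ MOVHI  r2←0xc1
7: ✓ CMP  NZCV=0000
8: ✓ MOVLS  r3←0xac
9: · MOVLE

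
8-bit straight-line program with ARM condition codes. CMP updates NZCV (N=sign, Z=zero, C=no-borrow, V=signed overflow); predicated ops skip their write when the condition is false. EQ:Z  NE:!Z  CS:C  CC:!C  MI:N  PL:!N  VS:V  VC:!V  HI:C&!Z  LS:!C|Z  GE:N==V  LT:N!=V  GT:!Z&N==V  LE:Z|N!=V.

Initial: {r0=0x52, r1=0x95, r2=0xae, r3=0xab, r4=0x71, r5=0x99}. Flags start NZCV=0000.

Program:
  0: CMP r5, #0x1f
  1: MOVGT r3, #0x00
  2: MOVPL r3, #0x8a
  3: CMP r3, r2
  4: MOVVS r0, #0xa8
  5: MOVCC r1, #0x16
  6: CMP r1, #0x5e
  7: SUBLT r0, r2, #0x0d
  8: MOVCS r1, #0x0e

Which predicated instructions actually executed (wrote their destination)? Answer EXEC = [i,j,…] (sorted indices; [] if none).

EXEC = [2,5,7]

[0] flags=0011 → (cmp)
[1] flags=0011 GT?F → skip
[2] flags=0011 PL?T → r3=0x8a
[3] flags=1000 → (cmp)
[4] flags=1000 VS?F → skip
[5] flags=1000 CC?T → r1=0x16
[6] flags=1000 → (cmp)
[7] flags=1000 LT?T → r0=0xa1
[8] flags=1000 CS?F → skip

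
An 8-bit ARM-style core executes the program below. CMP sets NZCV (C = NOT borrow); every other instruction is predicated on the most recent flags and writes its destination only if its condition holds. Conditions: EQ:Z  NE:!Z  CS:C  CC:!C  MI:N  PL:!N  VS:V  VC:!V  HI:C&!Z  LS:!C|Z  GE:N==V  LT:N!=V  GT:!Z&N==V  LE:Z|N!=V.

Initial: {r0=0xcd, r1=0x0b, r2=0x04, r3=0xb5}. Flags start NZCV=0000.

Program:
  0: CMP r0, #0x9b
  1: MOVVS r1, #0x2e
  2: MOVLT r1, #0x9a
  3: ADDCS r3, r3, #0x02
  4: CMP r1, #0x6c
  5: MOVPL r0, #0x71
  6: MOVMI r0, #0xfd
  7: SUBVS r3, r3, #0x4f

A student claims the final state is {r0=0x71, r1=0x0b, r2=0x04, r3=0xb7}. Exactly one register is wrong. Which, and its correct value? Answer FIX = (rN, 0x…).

FIX = (r0, 0xfd)

0: ✓ CMP  NZCV=0010
1: · MOVVS
2: · MOVLT
3: ✓ ADDCS  r3←0xb7
4: ✓ CMP  NZCV=1000
5: · MOVPL
6: ✓ MOVMI  r0←0xfd
7: · SUBVS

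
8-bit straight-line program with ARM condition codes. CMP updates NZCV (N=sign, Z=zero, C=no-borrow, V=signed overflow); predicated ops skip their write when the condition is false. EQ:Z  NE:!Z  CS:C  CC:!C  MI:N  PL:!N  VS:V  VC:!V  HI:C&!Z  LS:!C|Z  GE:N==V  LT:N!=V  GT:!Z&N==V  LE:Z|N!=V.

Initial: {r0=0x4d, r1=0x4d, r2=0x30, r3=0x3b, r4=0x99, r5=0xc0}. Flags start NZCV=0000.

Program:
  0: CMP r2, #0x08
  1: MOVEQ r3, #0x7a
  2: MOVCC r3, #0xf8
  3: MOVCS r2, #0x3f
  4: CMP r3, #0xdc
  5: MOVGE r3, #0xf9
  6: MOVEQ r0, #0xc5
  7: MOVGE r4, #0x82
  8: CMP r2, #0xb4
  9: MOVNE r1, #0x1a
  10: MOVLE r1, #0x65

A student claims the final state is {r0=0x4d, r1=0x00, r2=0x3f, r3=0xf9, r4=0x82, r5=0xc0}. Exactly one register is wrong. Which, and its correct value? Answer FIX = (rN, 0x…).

[0] flags=0010 → (cmp)
[1] flags=0010 EQ?F → skip
[2] flags=0010 CC?F → skip
[3] flags=0010 CS?T → r2=0x3f
[4] flags=0000 → (cmp)
[5] flags=0000 GE?T → r3=0xf9
[6] flags=0000 EQ?F → skip
[7] flags=0000 GE?T → r4=0x82
[8] flags=1001 → (cmp)
[9] flags=1001 NE?T → r1=0x1a
[10] flags=1001 LE?F → skip

FIX = (r1, 0x1a)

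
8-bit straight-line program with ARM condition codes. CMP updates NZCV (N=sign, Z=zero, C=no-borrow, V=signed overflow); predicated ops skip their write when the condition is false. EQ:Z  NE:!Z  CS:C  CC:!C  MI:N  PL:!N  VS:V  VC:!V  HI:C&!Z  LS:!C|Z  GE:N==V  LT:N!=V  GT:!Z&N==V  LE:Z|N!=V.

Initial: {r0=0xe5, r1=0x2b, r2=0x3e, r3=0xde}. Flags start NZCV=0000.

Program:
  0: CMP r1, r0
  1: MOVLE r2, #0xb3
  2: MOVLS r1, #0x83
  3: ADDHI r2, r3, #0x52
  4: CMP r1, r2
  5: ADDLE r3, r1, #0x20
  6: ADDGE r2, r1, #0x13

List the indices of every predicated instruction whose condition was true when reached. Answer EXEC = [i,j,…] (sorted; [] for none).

0: ✓ CMP  NZCV=0000
1: · MOVLE
2: ✓ MOVLS  r1←0x83
3: · ADDHI
4: ✓ CMP  NZCV=0011
5: ✓ ADDLE  r3←0xa3
6: · ADDGE

EXEC = [2,5]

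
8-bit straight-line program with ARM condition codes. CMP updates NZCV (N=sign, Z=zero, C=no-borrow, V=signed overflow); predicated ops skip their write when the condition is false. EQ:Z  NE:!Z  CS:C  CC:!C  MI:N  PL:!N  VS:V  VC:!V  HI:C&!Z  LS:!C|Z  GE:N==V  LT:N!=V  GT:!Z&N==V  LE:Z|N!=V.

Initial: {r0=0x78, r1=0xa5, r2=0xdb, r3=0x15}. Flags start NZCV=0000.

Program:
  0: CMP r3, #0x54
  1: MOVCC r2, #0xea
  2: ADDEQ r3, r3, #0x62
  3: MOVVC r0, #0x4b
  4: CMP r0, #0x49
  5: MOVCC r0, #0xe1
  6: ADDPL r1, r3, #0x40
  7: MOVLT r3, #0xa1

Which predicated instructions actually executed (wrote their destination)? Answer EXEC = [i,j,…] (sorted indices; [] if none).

EXEC = [1,3,6]

0: ✓ CMP  NZCV=1000
1: ✓ MOVCC  r2←0xea
2: · ADDEQ
3: ✓ MOVVC  r0←0x4b
4: ✓ CMP  NZCV=0010
5: · MOVCC
6: ✓ ADDPL  r1←0x55
7: · MOVLT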